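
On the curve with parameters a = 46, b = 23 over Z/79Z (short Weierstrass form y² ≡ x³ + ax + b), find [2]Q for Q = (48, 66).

(70, 12)

tangent at (48, 66): λ = (3·48² + 46)/(2·66) ≡ 6/53. 53⁻¹ ≡ 3 (mod 79) since 53·3 = 159 ≡ 1, so λ ≡ 6·3 ≡ 18.
  x = λ² - 48 - 48 = 324 - 96 ≡ 70; y = λ·(48 - 70) - 66 ≡ 12. → (70, 12)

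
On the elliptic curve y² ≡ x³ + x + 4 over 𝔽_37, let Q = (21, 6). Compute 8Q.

Double-and-add on 8 = (1000)₂. Start with Q = (21, 6) for the leading 1-bit.
double: tangent at (21, 6): λ = (3·21² + 1)/(2·6) ≡ 29/12. 12⁻¹ ≡ 34 (mod 37) since 12·34 = 408 ≡ 1, so λ ≡ 29·34 ≡ 24.
  x = λ² - 21 - 21 = 576 - 42 ≡ 16; y = λ·(21 - 16) - 6 ≡ 3. → (16, 3)
double: tangent at (16, 3): λ = (3·16² + 1)/(2·3) ≡ 29/6. 6⁻¹ ≡ 31 (mod 37), so λ ≡ 29·31 ≡ 11.
  x = λ² - 16 - 16 = 121 - 32 ≡ 15; y = λ·(16 - 15) - 3 ≡ 8. → (15, 8)
double: tangent at (15, 8): λ = (3·15² + 1)/(2·8) ≡ 10/16. 16⁻¹ ≡ 7 (mod 37) since 16·7 = 112 ≡ 1, so λ ≡ 10·7 ≡ 33.
  x = λ² - 15 - 15 = 1089 - 30 ≡ 23; y = λ·(15 - 23) - 8 ≡ 24. → (23, 24)

(23, 24)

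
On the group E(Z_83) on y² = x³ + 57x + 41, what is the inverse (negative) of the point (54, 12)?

(54, 71)

-(54, 12) = (54, -12 mod 83) = (54, 71).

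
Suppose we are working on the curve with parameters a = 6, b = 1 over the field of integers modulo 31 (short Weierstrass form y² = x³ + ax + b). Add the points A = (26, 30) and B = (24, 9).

(6, 25)

(26, 30) + (24, 9). λ = (9 - 30)/(24 - 26) ≡ 10/29 mod 31. 29⁻¹ ≡ 15 (mod 31), so λ ≡ 26.
  x = λ² - 26 - 24 = 676 - 50 ≡ 6; y = λ·(26 - 6) - 30 ≡ 25. → (6, 25)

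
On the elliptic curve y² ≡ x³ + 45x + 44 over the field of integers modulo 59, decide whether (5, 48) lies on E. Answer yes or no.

y² = 48² ≡ 3; x³ + 45x + 44 = 394 ≡ 40 (mod 59). 3 ≠ 40.

no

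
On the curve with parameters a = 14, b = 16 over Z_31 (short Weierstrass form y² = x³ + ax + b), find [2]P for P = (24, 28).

(15, 25)

tangent at (24, 28): λ = (3·24² + 14)/(2·28) ≡ 6/25. 25⁻¹ ≡ 5 (mod 31), so λ ≡ 6·5 ≡ 30.
  x = λ² - 24 - 24 = 900 - 48 ≡ 15; y = λ·(24 - 15) - 28 ≡ 25. → (15, 25)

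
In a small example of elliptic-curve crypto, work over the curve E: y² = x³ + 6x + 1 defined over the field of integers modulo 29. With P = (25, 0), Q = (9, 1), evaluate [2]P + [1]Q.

(9, 1)

First 2P:
Repeated addition: build up to 2P.
2P: (25, 0) + (25, 0): same x and y₁ ≡ -y₂, so the sum is 𝒪.
2P = 𝒪.
Finally 2P + Q:
𝒪 + (9, 1) = (9, 1) (identity).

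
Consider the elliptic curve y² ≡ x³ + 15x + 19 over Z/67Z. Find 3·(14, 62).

Write Q = (14, 62).
Repeated addition: build up to 3Q.
2Q: tangent at (14, 62): λ = (3·14² + 15)/(2·62) ≡ 0/57. 57⁻¹ ≡ 20 (mod 67) since 57·20 = 1140 ≡ 1, so λ ≡ 0·20 ≡ 0.
  x = λ² - 14 - 14 = 0 - 28 ≡ 39; y = λ·(14 - 39) - 62 ≡ 5. → (39, 5)
3Q: (39, 5) + (14, 62). λ = (62 - 5)/(14 - 39) ≡ 57/42 mod 67. 42⁻¹ ≡ 8 (mod 67), so λ ≡ 54.
  x = λ² - 39 - 14 = 2916 - 53 ≡ 49; y = λ·(39 - 49) - 5 ≡ 58. → (49, 58)

(49, 58)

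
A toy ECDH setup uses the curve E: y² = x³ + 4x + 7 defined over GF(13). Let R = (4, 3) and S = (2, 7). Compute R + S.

(11, 11)

(4, 3) + (2, 7). λ = (7 - 3)/(2 - 4) ≡ 4/11 mod 13. 11⁻¹ ≡ 6 (mod 13) since 11·6 = 66 ≡ 1, so λ ≡ 11.
  x = λ² - 4 - 2 = 121 - 6 ≡ 11; y = λ·(4 - 11) - 3 ≡ 11. → (11, 11)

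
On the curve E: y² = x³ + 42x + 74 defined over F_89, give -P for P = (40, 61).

(40, 28)

-(40, 61) = (40, -61 mod 89) = (40, 28).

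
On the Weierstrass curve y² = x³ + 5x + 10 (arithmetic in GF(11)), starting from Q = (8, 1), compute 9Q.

(7, 6)

Repeated addition: build up to 9Q.
2Q: tangent at (8, 1): λ = (3·8² + 5)/(2·1) ≡ 10/2. 2⁻¹ ≡ 6 (mod 11), so λ ≡ 10·6 ≡ 5.
  x = λ² - 8 - 8 = 25 - 16 ≡ 9; y = λ·(8 - 9) - 1 ≡ 5. → (9, 5)
3Q: (9, 5) + (8, 1). λ = (1 - 5)/(8 - 9) ≡ 7/10 mod 11. 10⁻¹ ≡ 10 (mod 11), so λ ≡ 4.
  x = λ² - 9 - 8 = 16 - 17 ≡ 10; y = λ·(9 - 10) - 5 ≡ 2. → (10, 2)
4Q: (10, 2) + (8, 1). λ = (1 - 2)/(8 - 10) ≡ 10/9 mod 11. 9⁻¹ ≡ 5 (mod 11), so λ ≡ 6.
  x = λ² - 10 - 8 = 36 - 18 ≡ 7; y = λ·(10 - 7) - 2 ≡ 5. → (7, 5)
5Q: (7, 5) + (8, 1). λ = (1 - 5)/(8 - 7) ≡ 7/1 mod 11. 1⁻¹ ≡ 1 (mod 11), so λ ≡ 7.
  x = λ² - 7 - 8 = 49 - 15 ≡ 1; y = λ·(7 - 1) - 5 ≡ 4. → (1, 4)
6Q: (1, 4) + (8, 1). λ = (1 - 4)/(8 - 1) ≡ 8/7 mod 11. 7⁻¹ ≡ 8 (mod 11), so λ ≡ 9.
  x = λ² - 1 - 8 = 81 - 9 ≡ 6; y = λ·(1 - 6) - 4 ≡ 6. → (6, 6)
7Q: (6, 6) + (8, 1). λ = (1 - 6)/(8 - 6) ≡ 6/2 mod 11. 2⁻¹ ≡ 6 (mod 11) since 2·6 = 12 ≡ 1, so λ ≡ 3.
  x = λ² - 6 - 8 = 9 - 14 ≡ 6; y = λ·(6 - 6) - 6 ≡ 5. → (6, 5)
8Q: (6, 5) + (8, 1). λ = (1 - 5)/(8 - 6) ≡ 7/2 mod 11. 2⁻¹ ≡ 6 (mod 11), so λ ≡ 9.
  x = λ² - 6 - 8 = 81 - 14 ≡ 1; y = λ·(6 - 1) - 5 ≡ 7. → (1, 7)
9Q: (1, 7) + (8, 1). λ = (1 - 7)/(8 - 1) ≡ 5/7 mod 11. 7⁻¹ ≡ 8 (mod 11), so λ ≡ 7.
  x = λ² - 1 - 8 = 49 - 9 ≡ 7; y = λ·(1 - 7) - 7 ≡ 6. → (7, 6)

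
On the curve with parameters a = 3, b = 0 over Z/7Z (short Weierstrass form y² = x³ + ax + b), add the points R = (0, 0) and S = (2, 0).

(0, 0) + (2, 0). λ = (0 - 0)/(2 - 0) ≡ 0/2 mod 7. 2⁻¹ ≡ 4 (mod 7), so λ ≡ 0.
  x = λ² - 0 - 2 = 0 - 2 ≡ 5; y = λ·(0 - 5) - 0 ≡ 0. → (5, 0)

(5, 0)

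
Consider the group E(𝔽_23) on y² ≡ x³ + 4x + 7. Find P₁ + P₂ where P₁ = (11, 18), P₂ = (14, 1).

(11, 18) + (14, 1). λ = (1 - 18)/(14 - 11) ≡ 6/3 mod 23. 3⁻¹ ≡ 8 (mod 23), so λ ≡ 2.
  x = λ² - 11 - 14 = 4 - 25 ≡ 2; y = λ·(11 - 2) - 18 ≡ 0. → (2, 0)

(2, 0)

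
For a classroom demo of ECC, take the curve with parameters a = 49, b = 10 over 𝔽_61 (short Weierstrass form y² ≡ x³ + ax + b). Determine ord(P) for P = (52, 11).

2P: tangent at (52, 11): λ = (3·52² + 49)/(2·11) ≡ 48/22. 22⁻¹ ≡ 25 (mod 61), so λ ≡ 48·25 ≡ 41.
  x = λ² - 52 - 52 = 1681 - 104 ≡ 52; y = λ·(52 - 52) - 11 ≡ 50. → (52, 50)
3P: (52, 50) + (52, 11): same x and y₁ ≡ -y₂, so the sum is O.
3P = O, so the order is 3.

3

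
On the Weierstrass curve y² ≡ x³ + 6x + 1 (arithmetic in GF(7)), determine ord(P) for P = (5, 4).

2P: tangent at (5, 4): λ = (3·5² + 6)/(2·4) ≡ 4/1. 1⁻¹ ≡ 1 (mod 7) since 1·1 = 1 ≡ 1, so λ ≡ 4·1 ≡ 4.
  x = λ² - 5 - 5 = 16 - 10 ≡ 6; y = λ·(5 - 6) - 4 ≡ 6. → (6, 6)
3P: (6, 6) + (5, 4). λ = (4 - 6)/(5 - 6) ≡ 5/6 mod 7. 6⁻¹ ≡ 6 (mod 7), so λ ≡ 2.
  x = λ² - 6 - 5 = 4 - 11 ≡ 0; y = λ·(6 - 0) - 6 ≡ 6. → (0, 6)
4P: (0, 6) + (5, 4). λ = (4 - 6)/(5 - 0) ≡ 5/5 mod 7. 5⁻¹ ≡ 3 (mod 7), so λ ≡ 1.
  x = λ² - 0 - 5 = 1 - 5 ≡ 3; y = λ·(0 - 3) - 6 ≡ 5. → (3, 5)
5P: (3, 5) + (5, 4). λ = (4 - 5)/(5 - 3) ≡ 6/2 mod 7. 2⁻¹ ≡ 4 (mod 7) since 2·4 = 8 ≡ 1, so λ ≡ 3.
  x = λ² - 3 - 5 = 9 - 8 ≡ 1; y = λ·(3 - 1) - 5 ≡ 1. → (1, 1)
6P: (1, 1) + (5, 4). λ = (4 - 1)/(5 - 1) ≡ 3/4 mod 7. 4⁻¹ ≡ 2 (mod 7), so λ ≡ 6.
  x = λ² - 1 - 5 = 36 - 6 ≡ 2; y = λ·(1 - 2) - 1 ≡ 0. → (2, 0)
7P: (2, 0) + (5, 4). λ = (4 - 0)/(5 - 2) ≡ 4/3 mod 7. 3⁻¹ ≡ 5 (mod 7) since 3·5 = 15 ≡ 1, so λ ≡ 6.
  x = λ² - 2 - 5 = 36 - 7 ≡ 1; y = λ·(2 - 1) - 0 ≡ 6. → (1, 6)
8P: (1, 6) + (5, 4). λ = (4 - 6)/(5 - 1) ≡ 5/4 mod 7. 4⁻¹ ≡ 2 (mod 7), so λ ≡ 3.
  x = λ² - 1 - 5 = 9 - 6 ≡ 3; y = λ·(1 - 3) - 6 ≡ 2. → (3, 2)
9P: (3, 2) + (5, 4). λ = (4 - 2)/(5 - 3) ≡ 2/2 mod 7. 2⁻¹ ≡ 4 (mod 7), so λ ≡ 1.
  x = λ² - 3 - 5 = 1 - 8 ≡ 0; y = λ·(3 - 0) - 2 ≡ 1. → (0, 1)
10P: (0, 1) + (5, 4). λ = (4 - 1)/(5 - 0) ≡ 3/5 mod 7. 5⁻¹ ≡ 3 (mod 7) since 5·3 = 15 ≡ 1, so λ ≡ 2.
  x = λ² - 0 - 5 = 4 - 5 ≡ 6; y = λ·(0 - 6) - 1 ≡ 1. → (6, 1)
11P: (6, 1) + (5, 4). λ = (4 - 1)/(5 - 6) ≡ 3/6 mod 7. 6⁻¹ ≡ 6 (mod 7), so λ ≡ 4.
  x = λ² - 6 - 5 = 16 - 11 ≡ 5; y = λ·(6 - 5) - 1 ≡ 3. → (5, 3)
12P: (5, 3) + (5, 4): same x and y₁ ≡ -y₂, so the sum is 𝒪.
12P = 𝒪, so the order is 12.

12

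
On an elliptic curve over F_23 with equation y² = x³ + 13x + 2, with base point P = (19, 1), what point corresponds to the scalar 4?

Double-and-add on 4 = (100)₂. Start with P = (19, 1) for the leading 1-bit.
double: tangent at (19, 1): λ = (3·19² + 13)/(2·1) ≡ 15/2. 2⁻¹ ≡ 12 (mod 23), so λ ≡ 15·12 ≡ 19.
  x = λ² - 19 - 19 = 361 - 38 ≡ 1; y = λ·(19 - 1) - 1 ≡ 19. → (1, 19)
double: tangent at (1, 19): λ = (3·1² + 13)/(2·19) ≡ 16/15. 15⁻¹ ≡ 20 (mod 23), so λ ≡ 16·20 ≡ 21.
  x = λ² - 1 - 1 = 441 - 2 ≡ 2; y = λ·(1 - 2) - 19 ≡ 6. → (2, 6)

(2, 6)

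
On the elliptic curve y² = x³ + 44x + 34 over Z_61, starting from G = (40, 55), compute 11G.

(7, 40)

Double-and-add on 11 = (1011)₂. Start with G = (40, 55) for the leading 1-bit.
double: tangent at (40, 55): λ = (3·40² + 44)/(2·55) ≡ 25/49. 49⁻¹ ≡ 5 (mod 61) since 49·5 = 245 ≡ 1, so λ ≡ 25·5 ≡ 3.
  x = λ² - 40 - 40 = 9 - 80 ≡ 51; y = λ·(40 - 51) - 55 ≡ 34. → (51, 34)
double: tangent at (51, 34): λ = (3·51² + 44)/(2·34) ≡ 39/7. 7⁻¹ ≡ 35 (mod 61) since 7·35 = 245 ≡ 1, so λ ≡ 39·35 ≡ 23.
  x = λ² - 51 - 51 = 529 - 102 ≡ 0; y = λ·(51 - 0) - 34 ≡ 41. → (0, 41)
add G: (0, 41) + (40, 55). λ = (55 - 41)/(40 - 0) ≡ 14/40 mod 61. 40⁻¹ ≡ 29 (mod 61), so λ ≡ 40.
  x = λ² - 0 - 40 = 1600 - 40 ≡ 35; y = λ·(0 - 35) - 41 ≡ 23. → (35, 23)
double: tangent at (35, 23): λ = (3·35² + 44)/(2·23) ≡ 59/46. 46⁻¹ ≡ 4 (mod 61) since 46·4 = 184 ≡ 1, so λ ≡ 59·4 ≡ 53.
  x = λ² - 35 - 35 = 2809 - 70 ≡ 55; y = λ·(35 - 55) - 23 ≡ 15. → (55, 15)
add G: (55, 15) + (40, 55). λ = (55 - 15)/(40 - 55) ≡ 40/46 mod 61. 46⁻¹ ≡ 4 (mod 61), so λ ≡ 38.
  x = λ² - 55 - 40 = 1444 - 95 ≡ 7; y = λ·(55 - 7) - 15 ≡ 40. → (7, 40)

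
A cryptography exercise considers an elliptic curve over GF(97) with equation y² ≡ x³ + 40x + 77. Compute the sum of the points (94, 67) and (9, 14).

(94, 67) + (9, 14). λ = (14 - 67)/(9 - 94) ≡ 44/12 mod 97. 12⁻¹ ≡ 89 (mod 97), so λ ≡ 36.
  x = λ² - 94 - 9 = 1296 - 103 ≡ 29; y = λ·(94 - 29) - 67 ≡ 42. → (29, 42)

(29, 42)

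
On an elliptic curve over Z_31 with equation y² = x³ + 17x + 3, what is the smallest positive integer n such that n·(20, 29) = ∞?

2P: tangent at (20, 29): λ = (3·20² + 17)/(2·29) ≡ 8/27. 27⁻¹ ≡ 23 (mod 31), so λ ≡ 8·23 ≡ 29.
  x = λ² - 20 - 20 = 841 - 40 ≡ 26; y = λ·(20 - 26) - 29 ≡ 14. → (26, 14)
3P: (26, 14) + (20, 29). λ = (29 - 14)/(20 - 26) ≡ 15/25 mod 31. 25⁻¹ ≡ 5 (mod 31) since 25·5 = 125 ≡ 1, so λ ≡ 13.
  x = λ² - 26 - 20 = 169 - 46 ≡ 30; y = λ·(26 - 30) - 14 ≡ 27. → (30, 27)
4P: (30, 27) + (20, 29). λ = (29 - 27)/(20 - 30) ≡ 2/21 mod 31. 21⁻¹ ≡ 3 (mod 31), so λ ≡ 6.
  x = λ² - 30 - 20 = 36 - 50 ≡ 17; y = λ·(30 - 17) - 27 ≡ 20. → (17, 20)
5P: (17, 20) + (20, 29). λ = (29 - 20)/(20 - 17) ≡ 9/3 mod 31. 3⁻¹ ≡ 21 (mod 31) since 3·21 = 63 ≡ 1, so λ ≡ 3.
  x = λ² - 17 - 20 = 9 - 37 ≡ 3; y = λ·(17 - 3) - 20 ≡ 22. → (3, 22)
6P: (3, 22) + (20, 29). λ = (29 - 22)/(20 - 3) ≡ 7/17 mod 31. 17⁻¹ ≡ 11 (mod 31), so λ ≡ 15.
  x = λ² - 3 - 20 = 225 - 23 ≡ 16; y = λ·(3 - 16) - 22 ≡ 0. → (16, 0)
7P: (16, 0) + (20, 29). λ = (29 - 0)/(20 - 16) ≡ 29/4 mod 31. 4⁻¹ ≡ 8 (mod 31) since 4·8 = 32 ≡ 1, so λ ≡ 15.
  x = λ² - 16 - 20 = 225 - 36 ≡ 3; y = λ·(16 - 3) - 0 ≡ 9. → (3, 9)
8P: (3, 9) + (20, 29). λ = (29 - 9)/(20 - 3) ≡ 20/17 mod 31. 17⁻¹ ≡ 11 (mod 31) since 17·11 = 187 ≡ 1, so λ ≡ 3.
  x = λ² - 3 - 20 = 9 - 23 ≡ 17; y = λ·(3 - 17) - 9 ≡ 11. → (17, 11)
9P: (17, 11) + (20, 29). λ = (29 - 11)/(20 - 17) ≡ 18/3 mod 31. 3⁻¹ ≡ 21 (mod 31), so λ ≡ 6.
  x = λ² - 17 - 20 = 36 - 37 ≡ 30; y = λ·(17 - 30) - 11 ≡ 4. → (30, 4)
10P: (30, 4) + (20, 29). λ = (29 - 4)/(20 - 30) ≡ 25/21 mod 31. 21⁻¹ ≡ 3 (mod 31) since 21·3 = 63 ≡ 1, so λ ≡ 13.
  x = λ² - 30 - 20 = 169 - 50 ≡ 26; y = λ·(30 - 26) - 4 ≡ 17. → (26, 17)
11P: (26, 17) + (20, 29). λ = (29 - 17)/(20 - 26) ≡ 12/25 mod 31. 25⁻¹ ≡ 5 (mod 31), so λ ≡ 29.
  x = λ² - 26 - 20 = 841 - 46 ≡ 20; y = λ·(26 - 20) - 17 ≡ 2. → (20, 2)
12P: (20, 2) + (20, 29): same x and y₁ ≡ -y₂, so the sum is ∞.
12P = ∞, so the order is 12.

12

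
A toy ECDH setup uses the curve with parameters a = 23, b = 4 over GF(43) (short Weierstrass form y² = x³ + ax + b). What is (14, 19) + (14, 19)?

tangent at (14, 19): λ = (3·14² + 23)/(2·19) ≡ 9/38. 38⁻¹ ≡ 17 (mod 43), so λ ≡ 9·17 ≡ 24.
  x = λ² - 14 - 14 = 576 - 28 ≡ 32; y = λ·(14 - 32) - 19 ≡ 22. → (32, 22)

(32, 22)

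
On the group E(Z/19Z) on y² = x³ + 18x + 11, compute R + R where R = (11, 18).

tangent at (11, 18): λ = (3·11² + 18)/(2·18) ≡ 1/17. 17⁻¹ ≡ 9 (mod 19) since 17·9 = 153 ≡ 1, so λ ≡ 1·9 ≡ 9.
  x = λ² - 11 - 11 = 81 - 22 ≡ 2; y = λ·(11 - 2) - 18 ≡ 6. → (2, 6)

(2, 6)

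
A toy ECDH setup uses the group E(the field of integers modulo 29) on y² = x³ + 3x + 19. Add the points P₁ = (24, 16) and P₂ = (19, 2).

(24, 13)

(24, 16) + (19, 2). λ = (2 - 16)/(19 - 24) ≡ 15/24 mod 29. 24⁻¹ ≡ 23 (mod 29), so λ ≡ 26.
  x = λ² - 24 - 19 = 676 - 43 ≡ 24; y = λ·(24 - 24) - 16 ≡ 13. → (24, 13)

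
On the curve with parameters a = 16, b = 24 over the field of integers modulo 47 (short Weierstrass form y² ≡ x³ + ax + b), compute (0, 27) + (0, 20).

The two points share x = 0 and their y-coordinates satisfy 27 + 20 ≡ 0 (mod 47), so they are inverses. Their sum is the point at infinity.

O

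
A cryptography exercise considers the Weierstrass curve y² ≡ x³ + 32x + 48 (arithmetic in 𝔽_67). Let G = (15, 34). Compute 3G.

(41, 47)

Repeated addition: build up to 3G.
2G: tangent at (15, 34): λ = (3·15² + 32)/(2·34) ≡ 37/1. 1⁻¹ ≡ 1 (mod 67) since 1·1 = 1 ≡ 1, so λ ≡ 37·1 ≡ 37.
  x = λ² - 15 - 15 = 1369 - 30 ≡ 66; y = λ·(15 - 66) - 34 ≡ 22. → (66, 22)
3G: (66, 22) + (15, 34). λ = (34 - 22)/(15 - 66) ≡ 12/16 mod 67. 16⁻¹ ≡ 21 (mod 67) since 16·21 = 336 ≡ 1, so λ ≡ 51.
  x = λ² - 66 - 15 = 2601 - 81 ≡ 41; y = λ·(66 - 41) - 22 ≡ 47. → (41, 47)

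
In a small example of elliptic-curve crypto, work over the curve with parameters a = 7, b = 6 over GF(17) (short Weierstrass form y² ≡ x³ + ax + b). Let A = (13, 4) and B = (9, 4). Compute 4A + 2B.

(16, 7)

First 4A:
Repeated addition: build up to 4A.
2A: tangent at (13, 4): λ = (3·13² + 7)/(2·4) ≡ 4/8. 8⁻¹ ≡ 15 (mod 17) since 8·15 = 120 ≡ 1, so λ ≡ 4·15 ≡ 9.
  x = λ² - 13 - 13 = 81 - 26 ≡ 4; y = λ·(13 - 4) - 4 ≡ 9. → (4, 9)
3A: (4, 9) + (13, 4). λ = (4 - 9)/(13 - 4) ≡ 12/9 mod 17. 9⁻¹ ≡ 2 (mod 17) since 9·2 = 18 ≡ 1, so λ ≡ 7.
  x = λ² - 4 - 13 = 49 - 17 ≡ 15; y = λ·(4 - 15) - 9 ≡ 16. → (15, 16)
4A: (15, 16) + (13, 4). λ = (4 - 16)/(13 - 15) ≡ 5/15 mod 17. 15⁻¹ ≡ 8 (mod 17) since 15·8 = 120 ≡ 1, so λ ≡ 6.
  x = λ² - 15 - 13 = 36 - 28 ≡ 8; y = λ·(15 - 8) - 16 ≡ 9. → (8, 9)
4A = (8, 9).
Next 2B:
Repeated addition: build up to 2B.
2B: tangent at (9, 4): λ = (3·9² + 7)/(2·4) ≡ 12/8. 8⁻¹ ≡ 15 (mod 17) since 8·15 = 120 ≡ 1, so λ ≡ 12·15 ≡ 10.
  x = λ² - 9 - 9 = 100 - 18 ≡ 14; y = λ·(9 - 14) - 4 ≡ 14. → (14, 14)
2B = (14, 14).
Finally 4A + 2B:
(8, 9) + (14, 14). λ = (14 - 9)/(14 - 8) ≡ 5/6 mod 17. 6⁻¹ ≡ 3 (mod 17) since 6·3 = 18 ≡ 1, so λ ≡ 15.
  x = λ² - 8 - 14 = 225 - 22 ≡ 16; y = λ·(8 - 16) - 9 ≡ 7. → (16, 7)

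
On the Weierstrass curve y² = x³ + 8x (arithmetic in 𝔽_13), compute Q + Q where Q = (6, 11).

(10, 1)

tangent at (6, 11): λ = (3·6² + 8)/(2·11) ≡ 12/9. 9⁻¹ ≡ 3 (mod 13), so λ ≡ 12·3 ≡ 10.
  x = λ² - 6 - 6 = 100 - 12 ≡ 10; y = λ·(6 - 10) - 11 ≡ 1. → (10, 1)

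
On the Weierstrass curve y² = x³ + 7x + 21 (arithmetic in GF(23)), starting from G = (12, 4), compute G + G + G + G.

(12, 4)

Repeated addition: build up to 4G.
2G: tangent at (12, 4): λ = (3·12² + 7)/(2·4) ≡ 2/8. 8⁻¹ ≡ 3 (mod 23) since 8·3 = 24 ≡ 1, so λ ≡ 2·3 ≡ 6.
  x = λ² - 12 - 12 = 36 - 24 ≡ 12; y = λ·(12 - 12) - 4 ≡ 19. → (12, 19)
3G: (12, 19) + (12, 4): same x and y₁ ≡ -y₂, so the sum is O.
4G: O + (12, 4) = (12, 4) (identity).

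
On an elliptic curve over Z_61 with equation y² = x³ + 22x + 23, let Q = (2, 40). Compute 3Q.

(13, 26)

Repeated addition: build up to 3Q.
2Q: tangent at (2, 40): λ = (3·2² + 22)/(2·40) ≡ 34/19. 19⁻¹ ≡ 45 (mod 61) since 19·45 = 855 ≡ 1, so λ ≡ 34·45 ≡ 5.
  x = λ² - 2 - 2 = 25 - 4 ≡ 21; y = λ·(2 - 21) - 40 ≡ 48. → (21, 48)
3Q: (21, 48) + (2, 40). λ = (40 - 48)/(2 - 21) ≡ 53/42 mod 61. 42⁻¹ ≡ 16 (mod 61), so λ ≡ 55.
  x = λ² - 21 - 2 = 3025 - 23 ≡ 13; y = λ·(21 - 13) - 48 ≡ 26. → (13, 26)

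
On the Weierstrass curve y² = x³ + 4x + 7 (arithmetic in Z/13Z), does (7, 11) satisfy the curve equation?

no

y² = 11² ≡ 4; x³ + 4x + 7 = 378 ≡ 1 (mod 13). 4 ≠ 1.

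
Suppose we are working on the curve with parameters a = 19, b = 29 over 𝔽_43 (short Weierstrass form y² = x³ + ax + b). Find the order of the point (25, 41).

10

2P: tangent at (25, 41): λ = (3·25² + 19)/(2·41) ≡ 2/39. 39⁻¹ ≡ 32 (mod 43), so λ ≡ 2·32 ≡ 21.
  x = λ² - 25 - 25 = 441 - 50 ≡ 4; y = λ·(25 - 4) - 41 ≡ 13. → (4, 13)
3P: (4, 13) + (25, 41). λ = (41 - 13)/(25 - 4) ≡ 28/21 mod 43. 21⁻¹ ≡ 41 (mod 43) since 21·41 = 861 ≡ 1, so λ ≡ 30.
  x = λ² - 4 - 25 = 900 - 29 ≡ 11; y = λ·(4 - 11) - 13 ≡ 35. → (11, 35)
4P: (11, 35) + (25, 41). λ = (41 - 35)/(25 - 11) ≡ 6/14 mod 43. 14⁻¹ ≡ 40 (mod 43), so λ ≡ 25.
  x = λ² - 11 - 25 = 625 - 36 ≡ 30; y = λ·(11 - 30) - 35 ≡ 6. → (30, 6)
5P: (30, 6) + (25, 41). λ = (41 - 6)/(25 - 30) ≡ 35/38 mod 43. 38⁻¹ ≡ 17 (mod 43) since 38·17 = 646 ≡ 1, so λ ≡ 36.
  x = λ² - 30 - 25 = 1296 - 55 ≡ 37; y = λ·(30 - 37) - 6 ≡ 0. → (37, 0)
6P: (37, 0) + (25, 41). λ = (41 - 0)/(25 - 37) ≡ 41/31 mod 43. 31⁻¹ ≡ 25 (mod 43), so λ ≡ 36.
  x = λ² - 37 - 25 = 1296 - 62 ≡ 30; y = λ·(37 - 30) - 0 ≡ 37. → (30, 37)
7P: (30, 37) + (25, 41). λ = (41 - 37)/(25 - 30) ≡ 4/38 mod 43. 38⁻¹ ≡ 17 (mod 43), so λ ≡ 25.
  x = λ² - 30 - 25 = 625 - 55 ≡ 11; y = λ·(30 - 11) - 37 ≡ 8. → (11, 8)
8P: (11, 8) + (25, 41). λ = (41 - 8)/(25 - 11) ≡ 33/14 mod 43. 14⁻¹ ≡ 40 (mod 43), so λ ≡ 30.
  x = λ² - 11 - 25 = 900 - 36 ≡ 4; y = λ·(11 - 4) - 8 ≡ 30. → (4, 30)
9P: (4, 30) + (25, 41). λ = (41 - 30)/(25 - 4) ≡ 11/21 mod 43. 21⁻¹ ≡ 41 (mod 43), so λ ≡ 21.
  x = λ² - 4 - 25 = 441 - 29 ≡ 25; y = λ·(4 - 25) - 30 ≡ 2. → (25, 2)
10P: (25, 2) + (25, 41): same x and y₁ ≡ -y₂, so the sum is 𝒪.
10P = 𝒪, so the order is 10.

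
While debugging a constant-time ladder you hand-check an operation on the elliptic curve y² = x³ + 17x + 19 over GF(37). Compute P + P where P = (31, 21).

(8, 36)

tangent at (31, 21): λ = (3·31² + 17)/(2·21) ≡ 14/5. 5⁻¹ ≡ 15 (mod 37), so λ ≡ 14·15 ≡ 25.
  x = λ² - 31 - 31 = 625 - 62 ≡ 8; y = λ·(31 - 8) - 21 ≡ 36. → (8, 36)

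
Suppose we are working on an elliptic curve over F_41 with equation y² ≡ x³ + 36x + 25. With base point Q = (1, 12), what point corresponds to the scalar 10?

(16, 33)

Repeated addition: build up to 10Q.
2Q: tangent at (1, 12): λ = (3·1² + 36)/(2·12) ≡ 39/24. 24⁻¹ ≡ 12 (mod 41), so λ ≡ 39·12 ≡ 17.
  x = λ² - 1 - 1 = 289 - 2 ≡ 0; y = λ·(1 - 0) - 12 ≡ 5. → (0, 5)
3Q: (0, 5) + (1, 12). λ = (12 - 5)/(1 - 0) ≡ 7/1 mod 41. 1⁻¹ ≡ 1 (mod 41) since 1·1 = 1 ≡ 1, so λ ≡ 7.
  x = λ² - 0 - 1 = 49 - 1 ≡ 7; y = λ·(0 - 7) - 5 ≡ 28. → (7, 28)
4Q: (7, 28) + (1, 12). λ = (12 - 28)/(1 - 7) ≡ 25/35 mod 41. 35⁻¹ ≡ 34 (mod 41) since 35·34 = 1190 ≡ 1, so λ ≡ 30.
  x = λ² - 7 - 1 = 900 - 8 ≡ 31; y = λ·(7 - 31) - 28 ≡ 31. → (31, 31)
5Q: (31, 31) + (1, 12). λ = (12 - 31)/(1 - 31) ≡ 22/11 mod 41. 11⁻¹ ≡ 15 (mod 41), so λ ≡ 2.
  x = λ² - 31 - 1 = 4 - 32 ≡ 13; y = λ·(31 - 13) - 31 ≡ 5. → (13, 5)
6Q: (13, 5) + (1, 12). λ = (12 - 5)/(1 - 13) ≡ 7/29 mod 41. 29⁻¹ ≡ 17 (mod 41), so λ ≡ 37.
  x = λ² - 13 - 1 = 1369 - 14 ≡ 2; y = λ·(13 - 2) - 5 ≡ 33. → (2, 33)
7Q: (2, 33) + (1, 12). λ = (12 - 33)/(1 - 2) ≡ 20/40 mod 41. 40⁻¹ ≡ 40 (mod 41), so λ ≡ 21.
  x = λ² - 2 - 1 = 441 - 3 ≡ 28; y = λ·(2 - 28) - 33 ≡ 36. → (28, 36)
8Q: (28, 36) + (1, 12). λ = (12 - 36)/(1 - 28) ≡ 17/14 mod 41. 14⁻¹ ≡ 3 (mod 41), so λ ≡ 10.
  x = λ² - 28 - 1 = 100 - 29 ≡ 30; y = λ·(28 - 30) - 36 ≡ 26. → (30, 26)
9Q: (30, 26) + (1, 12). λ = (12 - 26)/(1 - 30) ≡ 27/12 mod 41. 12⁻¹ ≡ 24 (mod 41) since 12·24 = 288 ≡ 1, so λ ≡ 33.
  x = λ² - 30 - 1 = 1089 - 31 ≡ 33; y = λ·(30 - 33) - 26 ≡ 39. → (33, 39)
10Q: (33, 39) + (1, 12). λ = (12 - 39)/(1 - 33) ≡ 14/9 mod 41. 9⁻¹ ≡ 32 (mod 41) since 9·32 = 288 ≡ 1, so λ ≡ 38.
  x = λ² - 33 - 1 = 1444 - 34 ≡ 16; y = λ·(33 - 16) - 39 ≡ 33. → (16, 33)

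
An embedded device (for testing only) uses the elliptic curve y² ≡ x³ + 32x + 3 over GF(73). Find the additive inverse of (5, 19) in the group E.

(5, 54)

-(5, 19) = (5, -19 mod 73) = (5, 54).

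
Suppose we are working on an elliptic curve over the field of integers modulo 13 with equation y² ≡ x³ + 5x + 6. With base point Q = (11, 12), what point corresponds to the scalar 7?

Repeated addition: build up to 7Q.
2Q: tangent at (11, 12): λ = (3·11² + 5)/(2·12) ≡ 4/11. 11⁻¹ ≡ 6 (mod 13), so λ ≡ 4·6 ≡ 11.
  x = λ² - 11 - 11 = 121 - 22 ≡ 8; y = λ·(11 - 8) - 12 ≡ 8. → (8, 8)
3Q: (8, 8) + (11, 12). λ = (12 - 8)/(11 - 8) ≡ 4/3 mod 13. 3⁻¹ ≡ 9 (mod 13) since 3·9 = 27 ≡ 1, so λ ≡ 10.
  x = λ² - 8 - 11 = 100 - 19 ≡ 3; y = λ·(8 - 3) - 8 ≡ 3. → (3, 3)
4Q: (3, 3) + (11, 12). λ = (12 - 3)/(11 - 3) ≡ 9/8 mod 13. 8⁻¹ ≡ 5 (mod 13), so λ ≡ 6.
  x = λ² - 3 - 11 = 36 - 14 ≡ 9; y = λ·(3 - 9) - 3 ≡ 0. → (9, 0)
5Q: (9, 0) + (11, 12). λ = (12 - 0)/(11 - 9) ≡ 12/2 mod 13. 2⁻¹ ≡ 7 (mod 13) since 2·7 = 14 ≡ 1, so λ ≡ 6.
  x = λ² - 9 - 11 = 36 - 20 ≡ 3; y = λ·(9 - 3) - 0 ≡ 10. → (3, 10)
6Q: (3, 10) + (11, 12). λ = (12 - 10)/(11 - 3) ≡ 2/8 mod 13. 8⁻¹ ≡ 5 (mod 13), so λ ≡ 10.
  x = λ² - 3 - 11 = 100 - 14 ≡ 8; y = λ·(3 - 8) - 10 ≡ 5. → (8, 5)
7Q: (8, 5) + (11, 12). λ = (12 - 5)/(11 - 8) ≡ 7/3 mod 13. 3⁻¹ ≡ 9 (mod 13), so λ ≡ 11.
  x = λ² - 8 - 11 = 121 - 19 ≡ 11; y = λ·(8 - 11) - 5 ≡ 1. → (11, 1)

(11, 1)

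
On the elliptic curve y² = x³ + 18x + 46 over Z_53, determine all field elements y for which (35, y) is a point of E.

12, 41

x³ + 18x + 46 = 43551 ≡ 38 (mod 53).
Square roots of 38 mod 53: 12 and 41 (since 12² = 144 ≡ 38).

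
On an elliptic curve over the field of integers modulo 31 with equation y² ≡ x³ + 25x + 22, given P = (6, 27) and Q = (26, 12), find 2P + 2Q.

First 2P:
Repeated addition: build up to 2P.
2P: tangent at (6, 27): λ = (3·6² + 25)/(2·27) ≡ 9/23. 23⁻¹ ≡ 27 (mod 31) since 23·27 = 621 ≡ 1, so λ ≡ 9·27 ≡ 26.
  x = λ² - 6 - 6 = 676 - 12 ≡ 13; y = λ·(6 - 13) - 27 ≡ 8. → (13, 8)
2P = (13, 8).
Next 2Q:
Repeated addition: build up to 2Q.
2Q: tangent at (26, 12): λ = (3·26² + 25)/(2·12) ≡ 7/24. 24⁻¹ ≡ 22 (mod 31) since 24·22 = 528 ≡ 1, so λ ≡ 7·22 ≡ 30.
  x = λ² - 26 - 26 = 900 - 52 ≡ 11; y = λ·(26 - 11) - 12 ≡ 4. → (11, 4)
2Q = (11, 4).
Finally 2P + 2Q:
(13, 8) + (11, 4). λ = (4 - 8)/(11 - 13) ≡ 27/29 mod 31. 29⁻¹ ≡ 15 (mod 31) since 29·15 = 435 ≡ 1, so λ ≡ 2.
  x = λ² - 13 - 11 = 4 - 24 ≡ 11; y = λ·(13 - 11) - 8 ≡ 27. → (11, 27)

(11, 27)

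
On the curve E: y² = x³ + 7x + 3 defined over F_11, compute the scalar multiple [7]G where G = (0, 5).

(9, 6)

Double-and-add on 7 = (111)₂. Start with G = (0, 5) for the leading 1-bit.
double: tangent at (0, 5): λ = (3·0² + 7)/(2·5) ≡ 7/10. 10⁻¹ ≡ 10 (mod 11) since 10·10 = 100 ≡ 1, so λ ≡ 7·10 ≡ 4.
  x = λ² - 0 - 0 = 16 - 0 ≡ 5; y = λ·(0 - 5) - 5 ≡ 8. → (5, 8)
add G: (5, 8) + (0, 5). λ = (5 - 8)/(0 - 5) ≡ 8/6 mod 11. 6⁻¹ ≡ 2 (mod 11) since 6·2 = 12 ≡ 1, so λ ≡ 5.
  x = λ² - 5 - 0 = 25 - 5 ≡ 9; y = λ·(5 - 9) - 8 ≡ 5. → (9, 5)
double: tangent at (9, 5): λ = (3·9² + 7)/(2·5) ≡ 8/10. 10⁻¹ ≡ 10 (mod 11), so λ ≡ 8·10 ≡ 3.
  x = λ² - 9 - 9 = 9 - 18 ≡ 2; y = λ·(9 - 2) - 5 ≡ 5. → (2, 5)
add G: (2, 5) + (0, 5). λ = (5 - 5)/(0 - 2) ≡ 0/9 mod 11. 9⁻¹ ≡ 5 (mod 11), so λ ≡ 0.
  x = λ² - 2 - 0 = 0 - 2 ≡ 9; y = λ·(2 - 9) - 5 ≡ 6. → (9, 6)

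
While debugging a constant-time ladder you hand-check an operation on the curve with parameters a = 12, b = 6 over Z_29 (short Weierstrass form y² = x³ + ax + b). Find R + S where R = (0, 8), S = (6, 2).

(24, 16)

(0, 8) + (6, 2). λ = (2 - 8)/(6 - 0) ≡ 23/6 mod 29. 6⁻¹ ≡ 5 (mod 29), so λ ≡ 28.
  x = λ² - 0 - 6 = 784 - 6 ≡ 24; y = λ·(0 - 24) - 8 ≡ 16. → (24, 16)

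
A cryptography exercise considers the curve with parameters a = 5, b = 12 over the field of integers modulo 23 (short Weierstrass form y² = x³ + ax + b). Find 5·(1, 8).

(3, 10)

Write G = (1, 8).
Double-and-add on 5 = (101)₂. Start with G = (1, 8) for the leading 1-bit.
double: tangent at (1, 8): λ = (3·1² + 5)/(2·8) ≡ 8/16. 16⁻¹ ≡ 13 (mod 23) since 16·13 = 208 ≡ 1, so λ ≡ 8·13 ≡ 12.
  x = λ² - 1 - 1 = 144 - 2 ≡ 4; y = λ·(1 - 4) - 8 ≡ 2. → (4, 2)
double: tangent at (4, 2): λ = (3·4² + 5)/(2·2) ≡ 7/4. 4⁻¹ ≡ 6 (mod 23) since 4·6 = 24 ≡ 1, so λ ≡ 7·6 ≡ 19.
  x = λ² - 4 - 4 = 361 - 8 ≡ 8; y = λ·(4 - 8) - 2 ≡ 14. → (8, 14)
add G: (8, 14) + (1, 8). λ = (8 - 14)/(1 - 8) ≡ 17/16 mod 23. 16⁻¹ ≡ 13 (mod 23), so λ ≡ 14.
  x = λ² - 8 - 1 = 196 - 9 ≡ 3; y = λ·(8 - 3) - 14 ≡ 10. → (3, 10)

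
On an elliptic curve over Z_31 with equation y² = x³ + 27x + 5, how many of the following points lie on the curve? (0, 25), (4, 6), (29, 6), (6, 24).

(0, 25): 25² ≡ 5, rhs ≡ 5 → on.
(4, 6): 6² ≡ 5, rhs ≡ 22 → off.
(29, 6): 6² ≡ 5, rhs ≡ 5 → on.
(6, 24): 24² ≡ 18, rhs ≡ 11 → off.

2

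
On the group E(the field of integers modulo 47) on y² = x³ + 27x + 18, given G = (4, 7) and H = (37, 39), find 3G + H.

First 3G:
Repeated addition: build up to 3G.
2G: tangent at (4, 7): λ = (3·4² + 27)/(2·7) ≡ 28/14. 14⁻¹ ≡ 37 (mod 47), so λ ≡ 28·37 ≡ 2.
  x = λ² - 4 - 4 = 4 - 8 ≡ 43; y = λ·(4 - 43) - 7 ≡ 9. → (43, 9)
3G: (43, 9) + (4, 7). λ = (7 - 9)/(4 - 43) ≡ 45/8 mod 47. 8⁻¹ ≡ 6 (mod 47) since 8·6 = 48 ≡ 1, so λ ≡ 35.
  x = λ² - 43 - 4 = 1225 - 47 ≡ 3; y = λ·(43 - 3) - 9 ≡ 28. → (3, 28)
3G = (3, 28).
Finally 3G + H:
(3, 28) + (37, 39). λ = (39 - 28)/(37 - 3) ≡ 11/34 mod 47. 34⁻¹ ≡ 18 (mod 47) since 34·18 = 612 ≡ 1, so λ ≡ 10.
  x = λ² - 3 - 37 = 100 - 40 ≡ 13; y = λ·(3 - 13) - 28 ≡ 13. → (13, 13)

(13, 13)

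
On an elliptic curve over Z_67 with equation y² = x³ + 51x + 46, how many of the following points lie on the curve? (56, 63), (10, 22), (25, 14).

2

(56, 63): 63² ≡ 16, rhs ≡ 30 → off.
(10, 22): 22² ≡ 15, rhs ≡ 15 → on.
(25, 14): 14² ≡ 62, rhs ≡ 62 → on.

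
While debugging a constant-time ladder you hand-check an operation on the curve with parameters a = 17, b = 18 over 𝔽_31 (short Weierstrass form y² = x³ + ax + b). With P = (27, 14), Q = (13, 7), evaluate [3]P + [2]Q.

(27, 14)

First 3P:
Repeated addition: build up to 3P.
2P: tangent at (27, 14): λ = (3·27² + 17)/(2·14) ≡ 3/28. 28⁻¹ ≡ 10 (mod 31) since 28·10 = 280 ≡ 1, so λ ≡ 3·10 ≡ 30.
  x = λ² - 27 - 27 = 900 - 54 ≡ 9; y = λ·(27 - 9) - 14 ≡ 30. → (9, 30)
3P: (9, 30) + (27, 14). λ = (14 - 30)/(27 - 9) ≡ 15/18 mod 31. 18⁻¹ ≡ 19 (mod 31) since 18·19 = 342 ≡ 1, so λ ≡ 6.
  x = λ² - 9 - 27 = 36 - 36 ≡ 0; y = λ·(9 - 0) - 30 ≡ 24. → (0, 24)
3P = (0, 24).
Next 2Q:
Repeated addition: build up to 2Q.
2Q: tangent at (13, 7): λ = (3·13² + 17)/(2·7) ≡ 28/14. 14⁻¹ ≡ 20 (mod 31) since 14·20 = 280 ≡ 1, so λ ≡ 28·20 ≡ 2.
  x = λ² - 13 - 13 = 4 - 26 ≡ 9; y = λ·(13 - 9) - 7 ≡ 1. → (9, 1)
2Q = (9, 1).
Finally 3P + 2Q:
(0, 24) + (9, 1). λ = (1 - 24)/(9 - 0) ≡ 8/9 mod 31. 9⁻¹ ≡ 7 (mod 31), so λ ≡ 25.
  x = λ² - 0 - 9 = 625 - 9 ≡ 27; y = λ·(0 - 27) - 24 ≡ 14. → (27, 14)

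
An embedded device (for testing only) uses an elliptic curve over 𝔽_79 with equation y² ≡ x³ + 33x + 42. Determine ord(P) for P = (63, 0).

2P: (63, 0) + (63, 0): same x and y₁ ≡ -y₂, so the sum is O.
2P = O, so the order is 2.

2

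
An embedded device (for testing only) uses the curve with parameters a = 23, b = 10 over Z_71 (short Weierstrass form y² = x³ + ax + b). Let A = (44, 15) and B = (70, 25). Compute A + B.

(0, 62)

(44, 15) + (70, 25). λ = (25 - 15)/(70 - 44) ≡ 10/26 mod 71. 26⁻¹ ≡ 41 (mod 71) since 26·41 = 1066 ≡ 1, so λ ≡ 55.
  x = λ² - 44 - 70 = 3025 - 114 ≡ 0; y = λ·(44 - 0) - 15 ≡ 62. → (0, 62)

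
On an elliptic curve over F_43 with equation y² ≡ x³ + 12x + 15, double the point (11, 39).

(34, 34)

tangent at (11, 39): λ = (3·11² + 12)/(2·39) ≡ 31/35. 35⁻¹ ≡ 16 (mod 43) since 35·16 = 560 ≡ 1, so λ ≡ 31·16 ≡ 23.
  x = λ² - 11 - 11 = 529 - 22 ≡ 34; y = λ·(11 - 34) - 39 ≡ 34. → (34, 34)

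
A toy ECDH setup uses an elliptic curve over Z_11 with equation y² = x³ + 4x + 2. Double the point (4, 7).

tangent at (4, 7): λ = (3·4² + 4)/(2·7) ≡ 8/3. 3⁻¹ ≡ 4 (mod 11), so λ ≡ 8·4 ≡ 10.
  x = λ² - 4 - 4 = 100 - 8 ≡ 4; y = λ·(4 - 4) - 7 ≡ 4. → (4, 4)

(4, 4)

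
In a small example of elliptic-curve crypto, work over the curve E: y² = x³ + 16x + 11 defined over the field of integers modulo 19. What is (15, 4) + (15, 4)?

(15, 15)

tangent at (15, 4): λ = (3·15² + 16)/(2·4) ≡ 7/8. 8⁻¹ ≡ 12 (mod 19) since 8·12 = 96 ≡ 1, so λ ≡ 7·12 ≡ 8.
  x = λ² - 15 - 15 = 64 - 30 ≡ 15; y = λ·(15 - 15) - 4 ≡ 15. → (15, 15)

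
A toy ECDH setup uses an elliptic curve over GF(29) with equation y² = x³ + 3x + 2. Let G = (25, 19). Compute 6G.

(14, 2)

Repeated addition: build up to 6G.
2G: tangent at (25, 19): λ = (3·25² + 3)/(2·19) ≡ 22/9. 9⁻¹ ≡ 13 (mod 29) since 9·13 = 117 ≡ 1, so λ ≡ 22·13 ≡ 25.
  x = λ² - 25 - 25 = 625 - 50 ≡ 24; y = λ·(25 - 24) - 19 ≡ 6. → (24, 6)
3G: (24, 6) + (25, 19). λ = (19 - 6)/(25 - 24) ≡ 13/1 mod 29. 1⁻¹ ≡ 1 (mod 29), so λ ≡ 13.
  x = λ² - 24 - 25 = 169 - 49 ≡ 4; y = λ·(24 - 4) - 6 ≡ 22. → (4, 22)
4G: (4, 22) + (25, 19). λ = (19 - 22)/(25 - 4) ≡ 26/21 mod 29. 21⁻¹ ≡ 18 (mod 29), so λ ≡ 4.
  x = λ² - 4 - 25 = 16 - 29 ≡ 16; y = λ·(4 - 16) - 22 ≡ 17. → (16, 17)
5G: (16, 17) + (25, 19). λ = (19 - 17)/(25 - 16) ≡ 2/9 mod 29. 9⁻¹ ≡ 13 (mod 29), so λ ≡ 26.
  x = λ² - 16 - 25 = 676 - 41 ≡ 26; y = λ·(16 - 26) - 17 ≡ 13. → (26, 13)
6G: (26, 13) + (25, 19). λ = (19 - 13)/(25 - 26) ≡ 6/28 mod 29. 28⁻¹ ≡ 28 (mod 29) since 28·28 = 784 ≡ 1, so λ ≡ 23.
  x = λ² - 26 - 25 = 529 - 51 ≡ 14; y = λ·(26 - 14) - 13 ≡ 2. → (14, 2)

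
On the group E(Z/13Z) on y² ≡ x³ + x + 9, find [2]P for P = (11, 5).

tangent at (11, 5): λ = (3·11² + 1)/(2·5) ≡ 0/10. 10⁻¹ ≡ 4 (mod 13) since 10·4 = 40 ≡ 1, so λ ≡ 0·4 ≡ 0.
  x = λ² - 11 - 11 = 0 - 22 ≡ 4; y = λ·(11 - 4) - 5 ≡ 8. → (4, 8)

(4, 8)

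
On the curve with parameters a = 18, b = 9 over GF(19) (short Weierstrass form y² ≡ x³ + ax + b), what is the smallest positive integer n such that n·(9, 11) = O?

2P: tangent at (9, 11): λ = (3·9² + 18)/(2·11) ≡ 14/3. 3⁻¹ ≡ 13 (mod 19), so λ ≡ 14·13 ≡ 11.
  x = λ² - 9 - 9 = 121 - 18 ≡ 8; y = λ·(9 - 8) - 11 ≡ 0. → (8, 0)
3P: (8, 0) + (9, 11). λ = (11 - 0)/(9 - 8) ≡ 11/1 mod 19. 1⁻¹ ≡ 1 (mod 19) since 1·1 = 1 ≡ 1, so λ ≡ 11.
  x = λ² - 8 - 9 = 121 - 17 ≡ 9; y = λ·(8 - 9) - 0 ≡ 8. → (9, 8)
4P: (9, 8) + (9, 11): same x and y₁ ≡ -y₂, so the sum is O.
4P = O, so the order is 4.

4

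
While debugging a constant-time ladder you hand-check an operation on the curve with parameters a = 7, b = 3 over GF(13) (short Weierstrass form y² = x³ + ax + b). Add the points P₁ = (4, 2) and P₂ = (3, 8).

(4, 2) + (3, 8). λ = (8 - 2)/(3 - 4) ≡ 6/12 mod 13. 12⁻¹ ≡ 12 (mod 13), so λ ≡ 7.
  x = λ² - 4 - 3 = 49 - 7 ≡ 3; y = λ·(4 - 3) - 2 ≡ 5. → (3, 5)

(3, 5)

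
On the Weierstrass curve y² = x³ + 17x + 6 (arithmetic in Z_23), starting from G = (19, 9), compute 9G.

(4, 0)

Repeated addition: build up to 9G.
2G: tangent at (19, 9): λ = (3·19² + 17)/(2·9) ≡ 19/18. 18⁻¹ ≡ 9 (mod 23) since 18·9 = 162 ≡ 1, so λ ≡ 19·9 ≡ 10.
  x = λ² - 19 - 19 = 100 - 38 ≡ 16; y = λ·(19 - 16) - 9 ≡ 21. → (16, 21)
3G: (16, 21) + (19, 9). λ = (9 - 21)/(19 - 16) ≡ 11/3 mod 23. 3⁻¹ ≡ 8 (mod 23) since 3·8 = 24 ≡ 1, so λ ≡ 19.
  x = λ² - 16 - 19 = 361 - 35 ≡ 4; y = λ·(16 - 4) - 21 ≡ 0. → (4, 0)
4G: (4, 0) + (19, 9). λ = (9 - 0)/(19 - 4) ≡ 9/15 mod 23. 15⁻¹ ≡ 20 (mod 23) since 15·20 = 300 ≡ 1, so λ ≡ 19.
  x = λ² - 4 - 19 = 361 - 23 ≡ 16; y = λ·(4 - 16) - 0 ≡ 2. → (16, 2)
5G: (16, 2) + (19, 9). λ = (9 - 2)/(19 - 16) ≡ 7/3 mod 23. 3⁻¹ ≡ 8 (mod 23), so λ ≡ 10.
  x = λ² - 16 - 19 = 100 - 35 ≡ 19; y = λ·(16 - 19) - 2 ≡ 14. → (19, 14)
6G: (19, 14) + (19, 9): same x and y₁ ≡ -y₂, so the sum is the point at infinity.
7G: the point at infinity + (19, 9) = (19, 9) (identity).
8G: tangent at (19, 9): λ = (3·19² + 17)/(2·9) ≡ 19/18. 18⁻¹ ≡ 9 (mod 23) since 18·9 = 162 ≡ 1, so λ ≡ 19·9 ≡ 10.
  x = λ² - 19 - 19 = 100 - 38 ≡ 16; y = λ·(19 - 16) - 9 ≡ 21. → (16, 21)
9G: (16, 21) + (19, 9). λ = (9 - 21)/(19 - 16) ≡ 11/3 mod 23. 3⁻¹ ≡ 8 (mod 23), so λ ≡ 19.
  x = λ² - 16 - 19 = 361 - 35 ≡ 4; y = λ·(16 - 4) - 21 ≡ 0. → (4, 0)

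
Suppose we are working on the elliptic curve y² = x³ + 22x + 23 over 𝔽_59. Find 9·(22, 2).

(22, 2)

Write G = (22, 2).
Repeated addition: build up to 9G.
2G: tangent at (22, 2): λ = (3·22² + 22)/(2·2) ≡ 58/4. 4⁻¹ ≡ 15 (mod 59), so λ ≡ 58·15 ≡ 44.
  x = λ² - 22 - 22 = 1936 - 44 ≡ 4; y = λ·(22 - 4) - 2 ≡ 23. → (4, 23)
3G: (4, 23) + (22, 2). λ = (2 - 23)/(22 - 4) ≡ 38/18 mod 59. 18⁻¹ ≡ 23 (mod 59), so λ ≡ 48.
  x = λ² - 4 - 22 = 2304 - 26 ≡ 36; y = λ·(4 - 36) - 23 ≡ 34. → (36, 34)
4G: (36, 34) + (22, 2). λ = (2 - 34)/(22 - 36) ≡ 27/45 mod 59. 45⁻¹ ≡ 21 (mod 59), so λ ≡ 36.
  x = λ² - 36 - 22 = 1296 - 58 ≡ 58; y = λ·(36 - 58) - 34 ≡ 0. → (58, 0)
5G: (58, 0) + (22, 2). λ = (2 - 0)/(22 - 58) ≡ 2/23 mod 59. 23⁻¹ ≡ 18 (mod 59), so λ ≡ 36.
  x = λ² - 58 - 22 = 1296 - 80 ≡ 36; y = λ·(58 - 36) - 0 ≡ 25. → (36, 25)
6G: (36, 25) + (22, 2). λ = (2 - 25)/(22 - 36) ≡ 36/45 mod 59. 45⁻¹ ≡ 21 (mod 59), so λ ≡ 48.
  x = λ² - 36 - 22 = 2304 - 58 ≡ 4; y = λ·(36 - 4) - 25 ≡ 36. → (4, 36)
7G: (4, 36) + (22, 2). λ = (2 - 36)/(22 - 4) ≡ 25/18 mod 59. 18⁻¹ ≡ 23 (mod 59), so λ ≡ 44.
  x = λ² - 4 - 22 = 1936 - 26 ≡ 22; y = λ·(4 - 22) - 36 ≡ 57. → (22, 57)
8G: (22, 57) + (22, 2): same x and y₁ ≡ -y₂, so the sum is the point at infinity.
9G: the point at infinity + (22, 2) = (22, 2) (identity).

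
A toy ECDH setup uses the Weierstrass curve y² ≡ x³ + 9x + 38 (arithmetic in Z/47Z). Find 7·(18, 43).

O

Write Q = (18, 43).
Double-and-add on 7 = (111)₂. Start with Q = (18, 43) for the leading 1-bit.
double: tangent at (18, 43): λ = (3·18² + 9)/(2·43) ≡ 41/39. 39⁻¹ ≡ 41 (mod 47), so λ ≡ 41·41 ≡ 36.
  x = λ² - 18 - 18 = 1296 - 36 ≡ 38; y = λ·(18 - 38) - 43 ≡ 36. → (38, 36)
add Q: (38, 36) + (18, 43). λ = (43 - 36)/(18 - 38) ≡ 7/27 mod 47. 27⁻¹ ≡ 7 (mod 47), so λ ≡ 2.
  x = λ² - 38 - 18 = 4 - 56 ≡ 42; y = λ·(38 - 42) - 36 ≡ 3. → (42, 3)
double: tangent at (42, 3): λ = (3·42² + 9)/(2·3) ≡ 37/6. 6⁻¹ ≡ 8 (mod 47), so λ ≡ 37·8 ≡ 14.
  x = λ² - 42 - 42 = 196 - 84 ≡ 18; y = λ·(42 - 18) - 3 ≡ 4. → (18, 4)
add Q: (18, 4) + (18, 43): same x and y₁ ≡ -y₂, so the sum is ∞.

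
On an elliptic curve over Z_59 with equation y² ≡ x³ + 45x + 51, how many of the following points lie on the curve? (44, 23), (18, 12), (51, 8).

2

(44, 23): 23² ≡ 57, rhs ≡ 13 → off.
(18, 12): 12² ≡ 26, rhs ≡ 26 → on.
(51, 8): 8² ≡ 5, rhs ≡ 5 → on.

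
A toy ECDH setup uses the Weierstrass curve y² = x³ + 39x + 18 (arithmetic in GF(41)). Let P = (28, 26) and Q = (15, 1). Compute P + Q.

(28, 26) + (15, 1). λ = (1 - 26)/(15 - 28) ≡ 16/28 mod 41. 28⁻¹ ≡ 22 (mod 41), so λ ≡ 24.
  x = λ² - 28 - 15 = 576 - 43 ≡ 0; y = λ·(28 - 0) - 26 ≡ 31. → (0, 31)

(0, 31)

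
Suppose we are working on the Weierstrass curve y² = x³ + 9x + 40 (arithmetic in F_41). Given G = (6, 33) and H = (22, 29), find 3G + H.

First 3G:
Repeated addition: build up to 3G.
2G: tangent at (6, 33): λ = (3·6² + 9)/(2·33) ≡ 35/25. 25⁻¹ ≡ 23 (mod 41), so λ ≡ 35·23 ≡ 26.
  x = λ² - 6 - 6 = 676 - 12 ≡ 8; y = λ·(6 - 8) - 33 ≡ 38. → (8, 38)
3G: (8, 38) + (6, 33). λ = (33 - 38)/(6 - 8) ≡ 36/39 mod 41. 39⁻¹ ≡ 20 (mod 41) since 39·20 = 780 ≡ 1, so λ ≡ 23.
  x = λ² - 8 - 6 = 529 - 14 ≡ 23; y = λ·(8 - 23) - 38 ≡ 27. → (23, 27)
3G = (23, 27).
Finally 3G + H:
(23, 27) + (22, 29). λ = (29 - 27)/(22 - 23) ≡ 2/40 mod 41. 40⁻¹ ≡ 40 (mod 41), so λ ≡ 39.
  x = λ² - 23 - 22 = 1521 - 45 ≡ 0; y = λ·(23 - 0) - 27 ≡ 9. → (0, 9)

(0, 9)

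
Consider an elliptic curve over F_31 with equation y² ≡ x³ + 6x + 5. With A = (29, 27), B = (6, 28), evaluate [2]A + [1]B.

First 2A:
Repeated addition: build up to 2A.
2A: tangent at (29, 27): λ = (3·29² + 6)/(2·27) ≡ 18/23. 23⁻¹ ≡ 27 (mod 31) since 23·27 = 621 ≡ 1, so λ ≡ 18·27 ≡ 21.
  x = λ² - 29 - 29 = 441 - 58 ≡ 11; y = λ·(29 - 11) - 27 ≡ 10. → (11, 10)
2A = (11, 10).
Finally 2A + B:
(11, 10) + (6, 28). λ = (28 - 10)/(6 - 11) ≡ 18/26 mod 31. 26⁻¹ ≡ 6 (mod 31), so λ ≡ 15.
  x = λ² - 11 - 6 = 225 - 17 ≡ 22; y = λ·(11 - 22) - 10 ≡ 11. → (22, 11)

(22, 11)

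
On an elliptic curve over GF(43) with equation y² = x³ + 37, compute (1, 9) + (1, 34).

O

The two points share x = 1 and their y-coordinates satisfy 9 + 34 ≡ 0 (mod 43), so they are inverses. Their sum is O.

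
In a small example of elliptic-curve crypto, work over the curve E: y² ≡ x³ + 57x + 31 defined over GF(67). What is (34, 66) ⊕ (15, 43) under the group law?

(34, 66) + (15, 43). λ = (43 - 66)/(15 - 34) ≡ 44/48 mod 67. 48⁻¹ ≡ 7 (mod 67), so λ ≡ 40.
  x = λ² - 34 - 15 = 1600 - 49 ≡ 10; y = λ·(34 - 10) - 66 ≡ 23. → (10, 23)

(10, 23)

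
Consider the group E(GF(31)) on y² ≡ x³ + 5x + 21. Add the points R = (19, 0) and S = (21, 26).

(5, 27)

(19, 0) + (21, 26). λ = (26 - 0)/(21 - 19) ≡ 26/2 mod 31. 2⁻¹ ≡ 16 (mod 31), so λ ≡ 13.
  x = λ² - 19 - 21 = 169 - 40 ≡ 5; y = λ·(19 - 5) - 0 ≡ 27. → (5, 27)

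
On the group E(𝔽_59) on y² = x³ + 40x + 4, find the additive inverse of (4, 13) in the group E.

(4, 46)

-(4, 13) = (4, -13 mod 59) = (4, 46).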